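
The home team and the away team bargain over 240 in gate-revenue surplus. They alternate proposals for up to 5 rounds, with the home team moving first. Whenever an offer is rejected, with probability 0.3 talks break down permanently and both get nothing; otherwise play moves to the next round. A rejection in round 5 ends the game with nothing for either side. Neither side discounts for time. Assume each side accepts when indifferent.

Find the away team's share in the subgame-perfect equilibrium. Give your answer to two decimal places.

75.10

Round 5 (the home team proposes): the away team will accept anything ≥ 0, so the home team offers 0 and keeps 240.
Round 4 (the away team proposes): rejecting gives the home team an expected 0.7 × 240 = 168, so the away team offers 168, keeping 72.
Round 3 (the home team proposes): rejecting gives the away team an expected 0.7 × 72 = 50.4; the home team offers that and keeps 189.6.
Round 2 (the away team proposes): rejecting gives the home team an expected 0.7 × 189.6 = 132.72. The away team offers 132.72 and keeps 240 − 132.72 = 107.28.
Round 1 (the home team proposes): rejecting gives the away team an expected 0.7 × 107.28 = 75.096; the home team offers that and keeps 164.904.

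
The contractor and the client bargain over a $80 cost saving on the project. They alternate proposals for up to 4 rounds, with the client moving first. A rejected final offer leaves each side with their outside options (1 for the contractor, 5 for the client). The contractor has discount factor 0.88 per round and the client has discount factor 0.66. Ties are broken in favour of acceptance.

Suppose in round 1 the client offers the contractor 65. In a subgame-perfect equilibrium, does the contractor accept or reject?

Accept

Round 4 (the contractor proposes): the client gets 5 if talks fail, so the contractor offers 5 and keeps 75.
Round 3 (the client proposes): the contractor can get 75 next round, worth 0.88 × 75 = 66 now; the client offers that and keeps 14.
Round 2 (the contractor proposes): the client can get 14 next round, worth 0.66 × 14 = 9.24 now; the contractor offers that and keeps 70.76.
So by rejecting in round 1, the contractor gets 70.76 next round, worth 0.88 × 70.76 = 62.2688 now.
Offer 65 ≥ 62.2688, so the contractor accepts.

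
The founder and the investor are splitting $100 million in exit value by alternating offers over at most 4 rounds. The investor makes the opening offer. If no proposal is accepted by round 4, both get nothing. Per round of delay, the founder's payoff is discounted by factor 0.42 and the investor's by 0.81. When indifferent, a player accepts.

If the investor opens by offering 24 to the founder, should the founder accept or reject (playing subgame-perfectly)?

Accept

Round 4 (the founder proposes): rejection yields 0 for the investor; the founder offers 0 and keeps 100.
Round 3 (the investor proposes): the founder can get 100 next round, worth 0.42 × 100 = 42 now. The investor offers 42 and keeps 100 − 42 = 58.
Round 2 (the founder proposes): the investor can get 58 next round, worth 0.81 × 58 = 46.98 now; the founder offers that and keeps 53.02.
So by rejecting in round 1, the founder gets 53.02 next round, worth 0.42 × 53.02 = 22.2684 now.
Offer 24 ≥ 22.2684, so the founder accepts.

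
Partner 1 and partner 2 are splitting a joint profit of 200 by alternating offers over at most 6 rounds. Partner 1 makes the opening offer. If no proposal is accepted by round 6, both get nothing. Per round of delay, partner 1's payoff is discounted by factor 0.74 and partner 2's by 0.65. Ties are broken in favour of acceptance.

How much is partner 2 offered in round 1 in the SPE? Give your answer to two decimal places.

80.13

By backward induction:
Round 6 (partner 2 proposes): partner 1 will accept anything ≥ 0, so partner 2 offers 0 and keeps 200.
Round 5 (partner 1 proposes): partner 2 can get 200 next round, worth 0.65 × 200 = 130 now; partner 1 offers that and keeps 70.
Round 4 (partner 2 proposes): partner 1 can get 70 next round, worth 0.74 × 70 = 51.8 now. Partner 2 offers 51.8 and keeps 200 − 51.8 = 148.2.
Round 3 (partner 1 proposes): partner 2 can get 148.2 next round, worth 0.65 × 148.2 = 96.33 now. Partner 1 offers 96.33 and keeps 200 − 96.33 = 103.67.
Round 2 (partner 2 proposes): partner 1 can get 103.67 next round, worth 0.74 × 103.67 = 76.7158 now, so partner 2 offers 76.7158, keeping 123.2842.
Round 1 (partner 1 proposes): partner 2 can get 123.2842 next round, worth 0.65 × 123.2842 = 80.13473 now. Partner 1 offers 80.13473 and keeps 200 − 80.13473 = 119.86527.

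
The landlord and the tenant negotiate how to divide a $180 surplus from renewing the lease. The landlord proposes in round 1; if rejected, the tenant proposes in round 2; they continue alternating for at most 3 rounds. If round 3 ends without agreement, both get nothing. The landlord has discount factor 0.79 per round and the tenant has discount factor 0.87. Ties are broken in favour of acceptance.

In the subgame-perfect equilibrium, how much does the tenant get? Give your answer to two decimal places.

32.89

Round 3 (the landlord proposes): the tenant will accept anything ≥ 0, so the landlord offers 0 and keeps 180.
Round 2 (the tenant proposes): the landlord can get 180 next round, worth 0.79 × 180 = 142.2 now, so the tenant offers 142.2, keeping 37.8.
Round 1 (the landlord proposes): the tenant can get 37.8 next round, worth 0.87 × 37.8 = 32.886 now, so the landlord offers 32.886, keeping 147.114.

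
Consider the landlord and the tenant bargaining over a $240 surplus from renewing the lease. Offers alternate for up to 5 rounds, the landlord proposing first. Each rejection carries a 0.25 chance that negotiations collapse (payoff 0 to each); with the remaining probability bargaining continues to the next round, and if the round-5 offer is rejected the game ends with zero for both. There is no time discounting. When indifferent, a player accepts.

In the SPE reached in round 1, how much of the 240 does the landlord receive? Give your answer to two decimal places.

169.69

By backward induction:
Round 5 (the landlord proposes): the tenant will accept anything ≥ 0, so the landlord offers 0 and keeps 240.
Round 4 (the tenant proposes): rejecting gives the landlord an expected 0.75 × 240 = 180, so the tenant offers 180, keeping 60.
Round 3 (the landlord proposes): rejecting gives the tenant an expected 0.75 × 60 = 45. The landlord offers 45 and keeps 240 − 45 = 195.
Round 2 (the tenant proposes): rejecting gives the landlord an expected 0.75 × 195 = 146.25; the tenant offers that and keeps 93.75.
Round 1 (the landlord proposes): rejecting gives the tenant an expected 0.75 × 93.75 = 70.3125. The landlord offers 70.3125 and keeps 240 − 70.3125 = 169.6875.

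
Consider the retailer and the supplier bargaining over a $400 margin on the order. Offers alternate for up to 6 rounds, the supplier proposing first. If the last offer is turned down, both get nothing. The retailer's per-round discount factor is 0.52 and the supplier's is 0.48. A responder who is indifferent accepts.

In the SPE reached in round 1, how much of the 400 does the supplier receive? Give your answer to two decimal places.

251.88

Round 6 (the retailer proposes): rejection yields 0 for the supplier; the retailer offers 0 and keeps 400.
Round 5 (the supplier proposes): the retailer can get 400 next round, worth 0.52 × 400 = 208 now, so the supplier offers 208, keeping 192.
Round 4 (the retailer proposes): the supplier can get 192 next round, worth 0.48 × 192 = 92.16 now, so the retailer offers 92.16, keeping 307.84.
Round 3 (the supplier proposes): the retailer can get 307.84 next round, worth 0.52 × 307.84 = 160.0768 now, so the supplier offers 160.0768, keeping 239.9232.
Round 2 (the retailer proposes): the supplier can get 239.9232 next round, worth 0.48 × 239.9232 = 115.163136 now; the retailer offers that and keeps 284.836864.
Round 1 (the supplier proposes): the retailer can get 284.836864 next round, worth 0.52 × 284.836864 = 148.11516928 now, so the supplier offers 148.11516928, keeping 251.88483072.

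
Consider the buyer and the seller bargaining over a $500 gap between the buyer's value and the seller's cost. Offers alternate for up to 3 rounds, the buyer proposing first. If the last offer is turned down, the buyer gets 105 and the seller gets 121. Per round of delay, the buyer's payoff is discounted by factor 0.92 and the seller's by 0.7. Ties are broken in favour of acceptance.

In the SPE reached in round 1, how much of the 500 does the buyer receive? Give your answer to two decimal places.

Round 3 (the buyer proposes): the seller gets 121 if talks fail, so the buyer offers 121 and keeps 379.
Round 2 (the seller proposes): the buyer can get 379 next round, worth 0.92 × 379 = 348.68 now, so the seller offers 348.68, keeping 151.32.
Round 1 (the buyer proposes): the seller can get 151.32 next round, worth 0.7 × 151.32 = 105.924 now. The buyer offers 105.924 and keeps 500 − 105.924 = 394.076.

394.08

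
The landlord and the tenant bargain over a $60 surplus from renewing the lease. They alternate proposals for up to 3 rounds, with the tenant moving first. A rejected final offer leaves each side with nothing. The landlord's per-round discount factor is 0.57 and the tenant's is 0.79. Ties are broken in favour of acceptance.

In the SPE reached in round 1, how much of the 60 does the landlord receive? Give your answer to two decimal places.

7.18

Round 3 (the tenant proposes): rejection yields 0 for the landlord; the tenant offers 0 and keeps 60.
Round 2 (the landlord proposes): the tenant can get 60 next round, worth 0.79 × 60 = 47.4 now; the landlord offers that and keeps 12.6.
Round 1 (the tenant proposes): the landlord can get 12.6 next round, worth 0.57 × 12.6 = 7.182 now. The tenant offers 7.182 and keeps 60 − 7.182 = 52.818.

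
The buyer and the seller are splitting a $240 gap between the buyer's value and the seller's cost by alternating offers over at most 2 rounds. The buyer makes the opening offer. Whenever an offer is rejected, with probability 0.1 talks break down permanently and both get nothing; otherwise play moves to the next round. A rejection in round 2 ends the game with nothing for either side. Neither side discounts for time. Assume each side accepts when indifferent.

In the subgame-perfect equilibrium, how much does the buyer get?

Round 2 (the seller proposes): the buyer will accept anything ≥ 0, so the seller offers 0 and keeps 240.
Round 1 (the buyer proposes): rejecting gives the seller an expected 0.9 × 240 = 216, so the buyer offers 216, keeping 24.

24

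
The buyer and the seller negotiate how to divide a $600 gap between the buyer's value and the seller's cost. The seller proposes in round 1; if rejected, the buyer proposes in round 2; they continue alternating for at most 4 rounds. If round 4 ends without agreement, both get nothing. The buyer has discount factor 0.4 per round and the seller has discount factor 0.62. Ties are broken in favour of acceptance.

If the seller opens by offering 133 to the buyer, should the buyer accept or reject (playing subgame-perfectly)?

Work out the buyer's continuation value if the offer is rejected.
Round 4 (the buyer proposes): the seller will accept anything ≥ 0, so the buyer offers 0 and keeps 600.
Round 3 (the seller proposes): the buyer can get 600 next round, worth 0.4 × 600 = 240 now. The seller offers 240 and keeps 600 − 240 = 360.
Round 2 (the buyer proposes): the seller can get 360 next round, worth 0.62 × 360 = 223.2 now. The buyer offers 223.2 and keeps 600 − 223.2 = 376.8.
So by rejecting in round 1, the buyer gets 376.8 next round, worth 0.4 × 376.8 = 150.72 now.
Offer 133 < 150.72, so the buyer rejects.

Reject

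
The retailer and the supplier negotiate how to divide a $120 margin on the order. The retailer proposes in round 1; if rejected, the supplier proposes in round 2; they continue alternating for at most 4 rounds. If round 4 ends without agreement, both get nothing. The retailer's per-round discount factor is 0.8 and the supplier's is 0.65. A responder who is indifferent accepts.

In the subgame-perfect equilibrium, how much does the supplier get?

Round 4 (the supplier proposes): the retailer will accept anything ≥ 0, so the supplier offers 0 and keeps 120.
Round 3 (the retailer proposes): the supplier can get 120 next round, worth 0.65 × 120 = 78 now; the retailer offers that and keeps 42.
Round 2 (the supplier proposes): the retailer can get 42 next round, worth 0.8 × 42 = 33.6 now. The supplier offers 33.6 and keeps 120 − 33.6 = 86.4.
Round 1 (the retailer proposes): the supplier can get 86.4 next round, worth 0.65 × 86.4 = 56.16 now, so the retailer offers 56.16, keeping 63.84.

56.16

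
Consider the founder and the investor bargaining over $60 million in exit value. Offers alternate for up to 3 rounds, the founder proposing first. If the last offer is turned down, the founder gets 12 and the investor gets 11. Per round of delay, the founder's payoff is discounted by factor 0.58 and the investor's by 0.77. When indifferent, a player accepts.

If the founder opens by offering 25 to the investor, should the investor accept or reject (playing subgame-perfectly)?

Accept

Round 3 (the founder proposes): the investor gets 11 if talks fail, so the founder offers 11 and keeps 49.
Round 2 (the investor proposes): the founder can get 49 next round, worth 0.58 × 49 = 28.42 now, so the investor offers 28.42, keeping 31.58.
So by rejecting in round 1, the investor gets 31.58 next round, worth 0.77 × 31.58 = 24.3166 now.
Offer 25 ≥ 24.3166, so the investor accepts.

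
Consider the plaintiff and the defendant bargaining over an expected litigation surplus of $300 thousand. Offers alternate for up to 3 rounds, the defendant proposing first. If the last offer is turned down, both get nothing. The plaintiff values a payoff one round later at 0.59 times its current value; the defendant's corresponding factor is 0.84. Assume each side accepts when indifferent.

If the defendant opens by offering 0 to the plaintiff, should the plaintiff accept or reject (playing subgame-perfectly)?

Work out the plaintiff's continuation value if the offer is rejected.
Round 3 (the defendant proposes): the plaintiff will accept anything ≥ 0, so the defendant offers 0 and keeps 300.
Round 2 (the plaintiff proposes): the defendant can get 300 next round, worth 0.84 × 300 = 252 now, so the plaintiff offers 252, keeping 48.
So by rejecting in round 1, the plaintiff gets 48 next round, worth 0.59 × 48 = 28.32 now.
Offer 0 < 28.32, so the plaintiff rejects.

Reject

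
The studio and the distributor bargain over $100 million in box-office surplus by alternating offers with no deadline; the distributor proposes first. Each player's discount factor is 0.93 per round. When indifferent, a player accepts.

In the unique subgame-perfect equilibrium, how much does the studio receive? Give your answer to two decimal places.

48.19

In a stationary SPE each proposer offers the other exactly their discounted continuation value.
If the distributor keeps x when proposing and the studio keeps y when proposing, then x = 100 − 0.93y and y = 100 − 0.93x.
Solving: x = 100(1 − 0.93) / (1 − 0.93·0.93) = 7 / 0.1351 ≈ 51.8135.
The studio gets 100 − 51.8135 ≈ 48.1865.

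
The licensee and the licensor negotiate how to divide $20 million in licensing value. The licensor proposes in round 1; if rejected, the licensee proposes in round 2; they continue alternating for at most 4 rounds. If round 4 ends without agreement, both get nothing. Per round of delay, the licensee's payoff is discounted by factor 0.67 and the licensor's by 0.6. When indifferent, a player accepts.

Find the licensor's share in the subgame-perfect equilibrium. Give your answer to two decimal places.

9.25

Round 4 (the licensee proposes): the licensor will accept anything ≥ 0, so the licensee offers 0 and keeps 20.
Round 3 (the licensor proposes): the licensee can get 20 next round, worth 0.67 × 20 = 13.4 now; the licensor offers that and keeps 6.6.
Round 2 (the licensee proposes): the licensor can get 6.6 next round, worth 0.6 × 6.6 = 3.96 now. The licensee offers 3.96 and keeps 20 − 3.96 = 16.04.
Round 1 (the licensor proposes): the licensee can get 16.04 next round, worth 0.67 × 16.04 = 10.7468 now. The licensor offers 10.7468 and keeps 20 − 10.7468 = 9.2532.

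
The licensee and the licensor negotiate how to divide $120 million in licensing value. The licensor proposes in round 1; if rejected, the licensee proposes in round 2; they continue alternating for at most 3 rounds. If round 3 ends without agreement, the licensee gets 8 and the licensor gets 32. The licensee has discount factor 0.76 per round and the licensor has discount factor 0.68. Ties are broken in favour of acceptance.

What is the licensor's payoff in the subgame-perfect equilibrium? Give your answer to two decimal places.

Round 3 (the licensor proposes): the licensee gets 8 if talks fail, so the licensor offers 8 and keeps 112.
Round 2 (the licensee proposes): the licensor can get 112 next round, worth 0.68 × 112 = 76.16 now; the licensee offers that and keeps 43.84.
Round 1 (the licensor proposes): the licensee can get 43.84 next round, worth 0.76 × 43.84 = 33.3184 now. The licensor offers 33.3184 and keeps 120 − 33.3184 = 86.6816.

86.68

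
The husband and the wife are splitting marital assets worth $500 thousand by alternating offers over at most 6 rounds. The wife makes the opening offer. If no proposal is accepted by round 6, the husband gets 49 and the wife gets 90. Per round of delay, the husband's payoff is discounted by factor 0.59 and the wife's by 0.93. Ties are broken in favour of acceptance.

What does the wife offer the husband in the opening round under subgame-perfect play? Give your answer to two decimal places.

Round 6 (the husband proposes): the wife gets 90 if talks fail, so the husband offers 90 and keeps 410.
Round 5 (the wife proposes): the husband can get 410 next round, worth 0.59 × 410 = 241.9 now. The wife offers 241.9 and keeps 500 − 241.9 = 258.1.
Round 4 (the husband proposes): the wife can get 258.1 next round, worth 0.93 × 258.1 = 240.033 now, so the husband offers 240.033, keeping 259.967.
Round 3 (the wife proposes): the husband can get 259.967 next round, worth 0.59 × 259.967 = 153.38053 now; the wife offers that and keeps 346.61947.
Round 2 (the husband proposes): the wife can get 346.61947 next round, worth 0.93 × 346.61947 = 322.3561071 now. The husband offers 322.3561071 and keeps 500 − 322.3561071 = 177.6438929.
Round 1 (the wife proposes): the husband can get 177.6438929 next round, worth 0.59 × 177.6438929 = 104.809896811 now; the wife offers that and keeps 395.190103189.

104.81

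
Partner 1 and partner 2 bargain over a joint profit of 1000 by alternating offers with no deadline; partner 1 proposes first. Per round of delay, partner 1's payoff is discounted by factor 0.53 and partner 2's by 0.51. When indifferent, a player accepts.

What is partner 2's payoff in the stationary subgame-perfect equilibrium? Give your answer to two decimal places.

When partner 1 proposes, partner 2 accepts any offer worth at least 0.51 times what partner 2 would get by proposing next round; and vice versa.
This gives x = 1000 − 0.51y and y = 1000 − 0.53x, where x and y are each side's share when it proposes.
Hence (1 − 0.51·0.53)x = 1000(1 − 0.51), i.e. 0.7297·x = 490.
x ≈ 671.5088; partner 2's share is 1000 − x ≈ 328.4912.

328.49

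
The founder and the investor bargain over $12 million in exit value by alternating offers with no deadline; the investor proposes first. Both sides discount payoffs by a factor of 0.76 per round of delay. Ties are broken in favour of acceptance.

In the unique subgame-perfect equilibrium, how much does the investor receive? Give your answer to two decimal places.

6.82

When the investor proposes, the founder accepts any offer worth at least 0.76 times what the founder would get by proposing next round; and vice versa.
This gives x = 12 − 0.76y and y = 12 − 0.76x, where x and y are each side's share when it proposes.
Hence (1 − 0.76·0.76)x = 12(1 − 0.76), i.e. 0.4224·x = 2.88.
x ≈ 6.8182; the founder's share is 12 − x ≈ 5.1818.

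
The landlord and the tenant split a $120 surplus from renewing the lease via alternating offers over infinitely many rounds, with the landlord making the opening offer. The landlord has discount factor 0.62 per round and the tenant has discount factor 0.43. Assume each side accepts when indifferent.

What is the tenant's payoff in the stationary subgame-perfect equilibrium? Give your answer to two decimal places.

26.74

In a stationary SPE each proposer offers the other exactly their discounted continuation value.
If the landlord keeps x when proposing and the tenant keeps y when proposing, then x = 120 − 0.43y and y = 120 − 0.62x.
Solving: x = 120(1 − 0.43) / (1 − 0.62·0.43) = 68.4 / 0.7334 ≈ 93.2642.
The tenant gets 120 − 93.2642 ≈ 26.7358.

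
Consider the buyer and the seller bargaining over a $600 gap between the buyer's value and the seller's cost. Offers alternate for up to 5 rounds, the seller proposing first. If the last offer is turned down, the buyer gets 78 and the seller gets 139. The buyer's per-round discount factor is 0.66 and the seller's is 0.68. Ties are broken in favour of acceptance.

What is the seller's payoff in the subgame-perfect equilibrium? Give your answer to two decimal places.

400.70

By backward induction:
Round 5 (the seller proposes): the buyer gets 78 if talks fail, so the seller offers 78 and keeps 522.
Round 4 (the buyer proposes): the seller can get 522 next round, worth 0.68 × 522 = 354.96 now. The buyer offers 354.96 and keeps 600 − 354.96 = 245.04.
Round 3 (the seller proposes): the buyer can get 245.04 next round, worth 0.66 × 245.04 = 161.7264 now, so the seller offers 161.7264, keeping 438.2736.
Round 2 (the buyer proposes): the seller can get 438.2736 next round, worth 0.68 × 438.2736 = 298.026048 now, so the buyer offers 298.026048, keeping 301.973952.
Round 1 (the seller proposes): the buyer can get 301.973952 next round, worth 0.66 × 301.973952 = 199.30280832 now, so the seller offers 199.30280832, keeping 400.69719168.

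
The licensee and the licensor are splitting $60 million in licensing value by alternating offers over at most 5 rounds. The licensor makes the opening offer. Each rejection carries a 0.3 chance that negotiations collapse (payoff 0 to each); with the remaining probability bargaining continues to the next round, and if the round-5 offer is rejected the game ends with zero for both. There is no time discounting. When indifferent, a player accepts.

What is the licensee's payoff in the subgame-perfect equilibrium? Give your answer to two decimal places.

By backward induction:
Round 5 (the licensor proposes): the licensee will accept anything ≥ 0, so the licensor offers 0 and keeps 60.
Round 4 (the licensee proposes): rejecting gives the licensor an expected 0.7 × 60 = 42. The licensee offers 42 and keeps 60 − 42 = 18.
Round 3 (the licensor proposes): rejecting gives the licensee an expected 0.7 × 18 = 12.6; the licensor offers that and keeps 47.4.
Round 2 (the licensee proposes): rejecting gives the licensor an expected 0.7 × 47.4 = 33.18, so the licensee offers 33.18, keeping 26.82.
Round 1 (the licensor proposes): rejecting gives the licensee an expected 0.7 × 26.82 = 18.774; the licensor offers that and keeps 41.226.

18.77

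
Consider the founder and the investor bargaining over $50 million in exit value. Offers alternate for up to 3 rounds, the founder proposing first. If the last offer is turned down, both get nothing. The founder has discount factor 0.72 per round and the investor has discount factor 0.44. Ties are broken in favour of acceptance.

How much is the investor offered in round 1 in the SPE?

Round 3 (the founder proposes): the investor will accept anything ≥ 0, so the founder offers 0 and keeps 50.
Round 2 (the investor proposes): the founder can get 50 next round, worth 0.72 × 50 = 36 now; the investor offers that and keeps 14.
Round 1 (the founder proposes): the investor can get 14 next round, worth 0.44 × 14 = 6.16 now. The founder offers 6.16 and keeps 50 − 6.16 = 43.84.

6.16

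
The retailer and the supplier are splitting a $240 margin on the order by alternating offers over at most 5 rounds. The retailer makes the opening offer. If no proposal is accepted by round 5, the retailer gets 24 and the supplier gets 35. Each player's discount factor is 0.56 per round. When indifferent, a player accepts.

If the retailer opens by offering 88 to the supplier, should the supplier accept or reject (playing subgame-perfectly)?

Accept

Round 5 (the retailer proposes): the supplier gets 35 if talks fail, so the retailer offers 35 and keeps 205.
Round 4 (the supplier proposes): the retailer can get 205 next round, worth 0.56 × 205 = 114.8 now. The supplier offers 114.8 and keeps 240 − 114.8 = 125.2.
Round 3 (the retailer proposes): the supplier can get 125.2 next round, worth 0.56 × 125.2 = 70.112 now; the retailer offers that and keeps 169.888.
Round 2 (the supplier proposes): the retailer can get 169.888 next round, worth 0.56 × 169.888 = 95.13728 now. The supplier offers 95.13728 and keeps 240 − 95.13728 = 144.86272.
So by rejecting in round 1, the supplier gets 144.86272 next round, worth 0.56 × 144.86272 = 81.1231232 now.
Offer 88 ≥ 81.1231232, so the supplier accepts.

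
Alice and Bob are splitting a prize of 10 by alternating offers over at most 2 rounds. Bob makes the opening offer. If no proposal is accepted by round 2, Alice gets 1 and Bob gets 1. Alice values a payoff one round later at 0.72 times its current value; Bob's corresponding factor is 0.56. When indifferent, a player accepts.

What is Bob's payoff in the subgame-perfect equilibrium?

Solve by backward induction from round 2.
Round 2 (Alice proposes): Bob gets 1 if talks fail, so Alice offers 1 and keeps 9.
Round 1 (Bob proposes): Alice can get 9 next round, worth 0.72 × 9 = 6.48 now, so Bob offers 6.48, keeping 3.52.

3.52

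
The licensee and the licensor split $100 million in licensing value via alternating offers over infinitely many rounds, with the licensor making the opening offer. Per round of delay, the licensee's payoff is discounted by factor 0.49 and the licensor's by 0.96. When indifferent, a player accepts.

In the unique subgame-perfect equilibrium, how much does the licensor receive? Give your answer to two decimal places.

96.30

In a stationary SPE each proposer offers the other exactly their discounted continuation value.
If the licensor keeps x when proposing and the licensee keeps y when proposing, then x = 100 − 0.49y and y = 100 − 0.96x.
Solving: x = 100(1 − 0.49) / (1 − 0.96·0.49) = 51 / 0.5296 ≈ 96.2991.
The licensee gets 100 − 96.2991 ≈ 3.7009.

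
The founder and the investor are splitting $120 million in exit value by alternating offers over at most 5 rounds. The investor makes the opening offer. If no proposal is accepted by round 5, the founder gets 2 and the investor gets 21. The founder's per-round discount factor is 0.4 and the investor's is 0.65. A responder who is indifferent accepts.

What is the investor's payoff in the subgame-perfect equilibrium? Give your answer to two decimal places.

98.70

Solve by backward induction from round 5.
Round 5 (the investor proposes): the founder gets 2 if talks fail, so the investor offers 2 and keeps 118.
Round 4 (the founder proposes): the investor can get 118 next round, worth 0.65 × 118 = 76.7 now; the founder offers that and keeps 43.3.
Round 3 (the investor proposes): the founder can get 43.3 next round, worth 0.4 × 43.3 = 17.32 now. The investor offers 17.32 and keeps 120 − 17.32 = 102.68.
Round 2 (the founder proposes): the investor can get 102.68 next round, worth 0.65 × 102.68 = 66.742 now; the founder offers that and keeps 53.258.
Round 1 (the investor proposes): the founder can get 53.258 next round, worth 0.4 × 53.258 = 21.3032 now, so the investor offers 21.3032, keeping 98.6968.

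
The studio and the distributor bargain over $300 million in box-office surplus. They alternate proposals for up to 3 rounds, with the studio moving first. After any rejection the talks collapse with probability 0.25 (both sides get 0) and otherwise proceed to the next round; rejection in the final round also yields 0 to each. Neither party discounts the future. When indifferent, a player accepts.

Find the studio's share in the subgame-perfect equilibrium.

Round 3 (the studio proposes): rejection yields 0 for the distributor; the studio offers 0 and keeps 300.
Round 2 (the distributor proposes): rejecting gives the studio an expected 0.75 × 300 = 225, so the distributor offers 225, keeping 75.
Round 1 (the studio proposes): rejecting gives the distributor an expected 0.75 × 75 = 56.25; the studio offers that and keeps 243.75.

243.75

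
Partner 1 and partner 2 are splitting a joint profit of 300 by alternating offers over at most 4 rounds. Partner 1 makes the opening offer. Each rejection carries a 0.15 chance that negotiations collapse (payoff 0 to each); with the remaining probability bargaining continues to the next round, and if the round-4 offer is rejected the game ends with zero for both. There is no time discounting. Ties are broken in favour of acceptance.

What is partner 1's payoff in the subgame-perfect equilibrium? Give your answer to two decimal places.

By backward induction:
Round 4 (partner 2 proposes): rejection yields 0 for partner 1; partner 2 offers 0 and keeps 300.
Round 3 (partner 1 proposes): rejecting gives partner 2 an expected 0.85 × 300 = 255; partner 1 offers that and keeps 45.
Round 2 (partner 2 proposes): rejecting gives partner 1 an expected 0.85 × 45 = 38.25, so partner 2 offers 38.25, keeping 261.75.
Round 1 (partner 1 proposes): rejecting gives partner 2 an expected 0.85 × 261.75 = 222.4875; partner 1 offers that and keeps 77.5125.

77.51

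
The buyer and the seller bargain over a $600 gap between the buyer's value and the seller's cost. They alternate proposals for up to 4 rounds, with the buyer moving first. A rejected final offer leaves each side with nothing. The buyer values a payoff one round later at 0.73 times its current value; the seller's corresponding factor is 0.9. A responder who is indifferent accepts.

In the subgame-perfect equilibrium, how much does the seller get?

500.58

Round 4 (the seller proposes): the buyer will accept anything ≥ 0, so the seller offers 0 and keeps 600.
Round 3 (the buyer proposes): the seller can get 600 next round, worth 0.9 × 600 = 540 now. The buyer offers 540 and keeps 600 − 540 = 60.
Round 2 (the seller proposes): the buyer can get 60 next round, worth 0.73 × 60 = 43.8 now, so the seller offers 43.8, keeping 556.2.
Round 1 (the buyer proposes): the seller can get 556.2 next round, worth 0.9 × 556.2 = 500.58 now, so the buyer offers 500.58, keeping 99.42.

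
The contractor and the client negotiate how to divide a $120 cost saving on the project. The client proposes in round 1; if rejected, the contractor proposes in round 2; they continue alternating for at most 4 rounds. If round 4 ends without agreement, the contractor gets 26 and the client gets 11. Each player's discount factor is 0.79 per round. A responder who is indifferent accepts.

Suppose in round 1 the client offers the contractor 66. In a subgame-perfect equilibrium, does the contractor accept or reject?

Reject

Round 4 (the contractor proposes): the client gets 11 if talks fail, so the contractor offers 11 and keeps 109.
Round 3 (the client proposes): the contractor can get 109 next round, worth 0.79 × 109 = 86.11 now, so the client offers 86.11, keeping 33.89.
Round 2 (the contractor proposes): the client can get 33.89 next round, worth 0.79 × 33.89 = 26.7731 now, so the contractor offers 26.7731, keeping 93.2269.
So by rejecting in round 1, the contractor gets 93.2269 next round, worth 0.79 × 93.2269 = 73.649251 now.
Offer 66 < 73.649251, so the contractor rejects.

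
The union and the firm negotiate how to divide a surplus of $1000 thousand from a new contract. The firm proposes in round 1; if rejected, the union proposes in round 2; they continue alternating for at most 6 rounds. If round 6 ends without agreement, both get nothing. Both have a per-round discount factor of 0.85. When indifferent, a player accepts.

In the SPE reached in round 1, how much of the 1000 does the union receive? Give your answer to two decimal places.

663.32

Work backward from the last round.
Round 6 (the union proposes): rejection yields 0 for the firm; the union offers 0 and keeps 1000.
Round 5 (the firm proposes): the union can get 1000 next round, worth 0.85 × 1000 = 850 now. The firm offers 850 and keeps 1000 − 850 = 150.
Round 4 (the union proposes): the firm can get 150 next round, worth 0.85 × 150 = 127.5 now. The union offers 127.5 and keeps 1000 − 127.5 = 872.5.
Round 3 (the firm proposes): the union can get 872.5 next round, worth 0.85 × 872.5 = 741.625 now. The firm offers 741.625 and keeps 1000 − 741.625 = 258.375.
Round 2 (the union proposes): the firm can get 258.375 next round, worth 0.85 × 258.375 = 219.61875 now. The union offers 219.61875 and keeps 1000 − 219.61875 = 780.38125.
Round 1 (the firm proposes): the union can get 780.38125 next round, worth 0.85 × 780.38125 = 663.3240625 now; the firm offers that and keeps 336.6759375.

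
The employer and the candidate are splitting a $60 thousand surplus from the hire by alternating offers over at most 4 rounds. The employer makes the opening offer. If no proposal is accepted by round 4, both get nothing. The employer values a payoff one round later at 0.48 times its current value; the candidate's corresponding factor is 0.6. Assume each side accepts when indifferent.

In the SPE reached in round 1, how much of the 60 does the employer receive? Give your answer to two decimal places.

By backward induction:
Round 4 (the candidate proposes): rejection yields 0 for the employer; the candidate offers 0 and keeps 60.
Round 3 (the employer proposes): the candidate can get 60 next round, worth 0.6 × 60 = 36 now, so the employer offers 36, keeping 24.
Round 2 (the candidate proposes): the employer can get 24 next round, worth 0.48 × 24 = 11.52 now, so the candidate offers 11.52, keeping 48.48.
Round 1 (the employer proposes): the candidate can get 48.48 next round, worth 0.6 × 48.48 = 29.088 now; the employer offers that and keeps 30.912.

30.91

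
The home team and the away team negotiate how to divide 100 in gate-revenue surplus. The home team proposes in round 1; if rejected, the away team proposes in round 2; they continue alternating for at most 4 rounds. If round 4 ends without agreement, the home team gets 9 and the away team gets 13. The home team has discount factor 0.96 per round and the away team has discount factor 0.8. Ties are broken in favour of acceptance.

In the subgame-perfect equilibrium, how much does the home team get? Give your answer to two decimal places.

Round 4 (the away team proposes): the home team gets 9 if talks fail, so the away team offers 9 and keeps 91.
Round 3 (the home team proposes): the away team can get 91 next round, worth 0.8 × 91 = 72.8 now; the home team offers that and keeps 27.2.
Round 2 (the away team proposes): the home team can get 27.2 next round, worth 0.96 × 27.2 = 26.112 now. The away team offers 26.112 and keeps 100 − 26.112 = 73.888.
Round 1 (the home team proposes): the away team can get 73.888 next round, worth 0.8 × 73.888 = 59.1104 now, so the home team offers 59.1104, keeping 40.8896.

40.89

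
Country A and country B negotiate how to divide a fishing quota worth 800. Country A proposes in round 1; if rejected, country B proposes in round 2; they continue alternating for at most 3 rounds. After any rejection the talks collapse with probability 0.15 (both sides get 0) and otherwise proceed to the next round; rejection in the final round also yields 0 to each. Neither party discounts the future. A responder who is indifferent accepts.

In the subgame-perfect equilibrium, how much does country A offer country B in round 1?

102

By backward induction:
Round 3 (country A proposes): country B will accept anything ≥ 0, so country A offers 0 and keeps 800.
Round 2 (country B proposes): rejecting gives country A an expected 0.85 × 800 = 680; country B offers that and keeps 120.
Round 1 (country A proposes): rejecting gives country B an expected 0.85 × 120 = 102; country A offers that and keeps 698.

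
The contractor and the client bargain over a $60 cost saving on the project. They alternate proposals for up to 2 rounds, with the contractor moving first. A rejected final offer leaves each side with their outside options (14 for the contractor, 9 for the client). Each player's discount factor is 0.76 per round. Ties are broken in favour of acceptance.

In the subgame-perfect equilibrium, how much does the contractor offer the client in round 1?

34.96

Round 2 (the client proposes): the contractor gets 14 if talks fail, so the client offers 14 and keeps 46.
Round 1 (the contractor proposes): the client can get 46 next round, worth 0.76 × 46 = 34.96 now. The contractor offers 34.96 and keeps 60 − 34.96 = 25.04.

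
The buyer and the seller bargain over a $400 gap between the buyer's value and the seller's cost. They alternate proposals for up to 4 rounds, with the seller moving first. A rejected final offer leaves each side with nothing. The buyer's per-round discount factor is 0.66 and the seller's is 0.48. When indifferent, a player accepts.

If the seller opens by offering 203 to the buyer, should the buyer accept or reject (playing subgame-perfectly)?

Reject

Round 4 (the buyer proposes): rejection yields 0 for the seller; the buyer offers 0 and keeps 400.
Round 3 (the seller proposes): the buyer can get 400 next round, worth 0.66 × 400 = 264 now. The seller offers 264 and keeps 400 − 264 = 136.
Round 2 (the buyer proposes): the seller can get 136 next round, worth 0.48 × 136 = 65.28 now. The buyer offers 65.28 and keeps 400 − 65.28 = 334.72.
So by rejecting in round 1, the buyer gets 334.72 next round, worth 0.66 × 334.72 = 220.9152 now.
Offer 203 < 220.9152, so the buyer rejects.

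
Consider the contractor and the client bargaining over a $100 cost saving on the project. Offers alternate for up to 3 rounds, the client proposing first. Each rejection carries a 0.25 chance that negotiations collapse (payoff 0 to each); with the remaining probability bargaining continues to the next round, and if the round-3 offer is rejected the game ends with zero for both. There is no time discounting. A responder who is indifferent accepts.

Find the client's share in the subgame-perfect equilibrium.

Round 3 (the client proposes): rejection yields 0 for the contractor; the client offers 0 and keeps 100.
Round 2 (the contractor proposes): rejecting gives the client an expected 0.75 × 100 = 75, so the contractor offers 75, keeping 25.
Round 1 (the client proposes): rejecting gives the contractor an expected 0.75 × 25 = 18.75, so the client offers 18.75, keeping 81.25.

81.25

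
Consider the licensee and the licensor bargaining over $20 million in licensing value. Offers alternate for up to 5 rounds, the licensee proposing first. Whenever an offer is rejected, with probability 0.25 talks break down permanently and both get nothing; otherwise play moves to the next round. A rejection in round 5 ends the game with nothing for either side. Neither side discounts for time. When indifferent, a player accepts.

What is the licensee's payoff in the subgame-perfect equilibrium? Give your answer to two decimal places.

14.14

By backward induction:
Round 5 (the licensee proposes): the licensor will accept anything ≥ 0, so the licensee offers 0 and keeps 20.
Round 4 (the licensor proposes): rejecting gives the licensee an expected 0.75 × 20 = 15; the licensor offers that and keeps 5.
Round 3 (the licensee proposes): rejecting gives the licensor an expected 0.75 × 5 = 3.75; the licensee offers that and keeps 16.25.
Round 2 (the licensor proposes): rejecting gives the licensee an expected 0.75 × 16.25 = 12.1875; the licensor offers that and keeps 7.8125.
Round 1 (the licensee proposes): rejecting gives the licensor an expected 0.75 × 7.8125 = 5.859375. The licensee offers 5.859375 and keeps 20 − 5.859375 = 14.140625.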